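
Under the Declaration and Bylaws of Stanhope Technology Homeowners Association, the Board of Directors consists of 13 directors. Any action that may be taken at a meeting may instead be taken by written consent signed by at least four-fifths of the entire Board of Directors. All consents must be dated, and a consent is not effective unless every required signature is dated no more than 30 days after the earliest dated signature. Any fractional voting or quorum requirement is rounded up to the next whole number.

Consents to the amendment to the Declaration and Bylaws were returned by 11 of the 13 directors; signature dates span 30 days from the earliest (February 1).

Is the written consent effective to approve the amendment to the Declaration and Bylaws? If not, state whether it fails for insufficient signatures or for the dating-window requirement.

Effective — both the signature and dating-window requirements are satisfied.

Signatures required: at least four-fifths of 13 — 4/5 of 13 = 10.40, rounded up to 11, so 11 needed; 11 signed. Sufficient.
Dating window: the latest signature is 30 days after the earliest; the limit is 30 days. Within the window.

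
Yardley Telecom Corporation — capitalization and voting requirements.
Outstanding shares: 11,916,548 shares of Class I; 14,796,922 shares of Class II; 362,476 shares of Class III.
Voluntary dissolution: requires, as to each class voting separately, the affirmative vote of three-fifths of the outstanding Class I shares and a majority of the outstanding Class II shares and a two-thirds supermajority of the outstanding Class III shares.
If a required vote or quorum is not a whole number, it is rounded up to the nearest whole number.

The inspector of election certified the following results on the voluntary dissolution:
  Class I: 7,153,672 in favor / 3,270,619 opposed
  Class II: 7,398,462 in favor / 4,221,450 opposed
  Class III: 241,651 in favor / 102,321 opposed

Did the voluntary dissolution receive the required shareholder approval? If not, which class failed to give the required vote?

Class I: 3/5 of 11916548 = 7149928.80, rounded up to 7149929; 7,149,929 required, 7,153,672 in favor — approved.
Class II: a majority of 14796922 is 7398462; 7,398,462 required, 7,398,462 in favor — approved.
Class III: 2/3 of 362476 = 241650.67, rounded up to 241651; 241,651 required, 241,651 in favor — approved.

Approved — every class gave the required vote.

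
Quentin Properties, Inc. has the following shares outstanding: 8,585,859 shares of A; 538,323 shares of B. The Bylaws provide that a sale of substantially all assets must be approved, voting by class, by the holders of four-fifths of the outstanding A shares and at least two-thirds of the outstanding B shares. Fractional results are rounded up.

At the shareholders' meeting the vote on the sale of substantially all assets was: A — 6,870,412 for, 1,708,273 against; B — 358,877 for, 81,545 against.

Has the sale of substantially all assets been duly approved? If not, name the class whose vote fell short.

Not approved — the B shares did not give the required vote.

A: 4/5 of 8585859 = 6868687.20, rounded up to 6868688; 6,868,688 required, 6,870,412 in favor — approved.
B: 2/3 of 538323 = 358882; 358,882 required, 358,877 in favor — not approved.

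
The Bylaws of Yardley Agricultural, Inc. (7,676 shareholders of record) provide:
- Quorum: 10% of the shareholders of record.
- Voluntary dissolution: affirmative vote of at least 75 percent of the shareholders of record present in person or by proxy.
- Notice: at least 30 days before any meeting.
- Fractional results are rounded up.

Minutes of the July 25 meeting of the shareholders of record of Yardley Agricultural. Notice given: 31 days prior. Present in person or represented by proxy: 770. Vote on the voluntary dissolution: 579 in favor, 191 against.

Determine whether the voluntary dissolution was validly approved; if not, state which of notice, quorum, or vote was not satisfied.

Notice: 31 days given; 30 required. Satisfied.
Quorum: 10% of 7,676 = 767.60, rounded up to 768; 770 present. Satisfied.
Vote: requires three-fourths of those present (770); 3/4 of 770 = 577.50, rounded up to 578, so 578 needed; 579 in favor. Satisfied.

Valid — all requirements satisfied.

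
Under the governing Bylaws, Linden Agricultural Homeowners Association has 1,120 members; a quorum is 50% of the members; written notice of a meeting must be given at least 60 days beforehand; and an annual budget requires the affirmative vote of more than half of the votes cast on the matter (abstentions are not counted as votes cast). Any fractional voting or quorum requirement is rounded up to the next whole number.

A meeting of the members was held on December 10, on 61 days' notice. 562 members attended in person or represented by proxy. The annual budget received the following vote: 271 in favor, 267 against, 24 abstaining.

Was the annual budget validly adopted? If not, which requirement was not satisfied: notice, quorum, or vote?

Notice: 61 days given; 60 required. Satisfied.
Quorum: 50% of 1,120 = 560; 562 present. Satisfied.
Vote: requires a majority of the votes cast (562 − 24 abstaining = 538); a majority of 538 is 270, so 270 needed; 271 in favor. Satisfied.

Valid — all requirements satisfied.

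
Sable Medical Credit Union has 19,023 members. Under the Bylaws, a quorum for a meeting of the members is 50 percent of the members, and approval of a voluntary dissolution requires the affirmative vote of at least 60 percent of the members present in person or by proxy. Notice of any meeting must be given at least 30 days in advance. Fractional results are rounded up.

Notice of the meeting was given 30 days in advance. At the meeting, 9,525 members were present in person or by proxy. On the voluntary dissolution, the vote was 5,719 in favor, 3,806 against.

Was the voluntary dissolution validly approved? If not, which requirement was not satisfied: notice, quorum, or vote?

Notice: 30 days given; 30 required. Satisfied.
Quorum: 50% of 19,023 = 9,511.50, rounded up to 9,512; 9,525 present. Satisfied.
Vote: requires three-fifths of those present (9,525); 3/5 of 9525 = 5715, so 5,715 needed; 5,719 in favor. Satisfied.

Valid — all requirements satisfied.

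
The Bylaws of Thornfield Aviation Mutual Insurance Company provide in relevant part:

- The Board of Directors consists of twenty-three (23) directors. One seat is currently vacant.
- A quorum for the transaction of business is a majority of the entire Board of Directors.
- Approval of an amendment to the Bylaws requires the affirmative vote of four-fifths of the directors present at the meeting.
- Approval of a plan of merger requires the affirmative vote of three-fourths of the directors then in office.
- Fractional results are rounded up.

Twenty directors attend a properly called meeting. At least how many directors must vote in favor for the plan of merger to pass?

17

The plan of merger requires three-fourths of the directors then in office (22).
3/4 of 22 = 16.50, rounded up to 17.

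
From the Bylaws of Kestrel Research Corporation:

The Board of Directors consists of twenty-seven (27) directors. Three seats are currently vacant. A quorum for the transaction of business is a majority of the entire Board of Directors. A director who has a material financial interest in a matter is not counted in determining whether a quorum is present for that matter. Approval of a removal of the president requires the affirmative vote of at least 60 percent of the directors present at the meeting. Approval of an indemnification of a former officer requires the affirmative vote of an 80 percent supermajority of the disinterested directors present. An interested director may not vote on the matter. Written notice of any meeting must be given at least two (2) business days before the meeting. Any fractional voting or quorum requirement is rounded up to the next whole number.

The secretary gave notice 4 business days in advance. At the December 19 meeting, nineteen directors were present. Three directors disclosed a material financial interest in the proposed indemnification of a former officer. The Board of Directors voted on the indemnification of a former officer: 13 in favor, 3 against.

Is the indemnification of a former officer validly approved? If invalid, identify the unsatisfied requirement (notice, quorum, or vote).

Valid — all requirements satisfied.

Notice: 4 business days given; 2 required (4 ≥ 2). Satisfied.
Quorum: 19 present, but the 3 interested directors do not count, leaving 16. Quorum is 14. Satisfied.
Vote: the indemnification of a former officer requires four-fifths of the disinterested directors present (19 − 3 = 16). 4/5 of 16 = 12.80, rounded up to 13, so 13 affirmative votes are needed; 13 voted in favor. Satisfied.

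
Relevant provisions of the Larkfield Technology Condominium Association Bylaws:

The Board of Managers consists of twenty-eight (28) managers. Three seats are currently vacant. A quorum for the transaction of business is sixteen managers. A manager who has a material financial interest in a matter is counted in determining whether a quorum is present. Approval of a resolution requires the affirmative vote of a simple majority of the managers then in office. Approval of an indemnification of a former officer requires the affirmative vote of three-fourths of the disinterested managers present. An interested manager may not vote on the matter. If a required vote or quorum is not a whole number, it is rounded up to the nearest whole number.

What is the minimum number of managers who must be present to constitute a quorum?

The quorum is fixed at 16.

16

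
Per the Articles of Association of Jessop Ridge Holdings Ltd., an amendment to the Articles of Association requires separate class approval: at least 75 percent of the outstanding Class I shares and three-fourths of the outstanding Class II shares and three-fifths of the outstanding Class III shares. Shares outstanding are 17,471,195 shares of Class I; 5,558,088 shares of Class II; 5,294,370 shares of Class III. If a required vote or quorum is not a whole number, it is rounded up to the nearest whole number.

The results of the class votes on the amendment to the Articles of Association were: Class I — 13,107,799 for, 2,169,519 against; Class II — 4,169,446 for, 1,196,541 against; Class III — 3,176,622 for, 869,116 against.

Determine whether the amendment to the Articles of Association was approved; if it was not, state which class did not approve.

Approved — every class gave the required vote.

Class I: 3/4 of 17471195 = 13103396.25, rounded up to 13103397; 13,103,397 required, 13,107,799 in favor — approved.
Class II: 3/4 of 5558088 = 4168566; 4,168,566 required, 4,169,446 in favor — approved.
Class III: 3/5 of 5294370 = 3176622; 3,176,622 required, 3,176,622 in favor — approved.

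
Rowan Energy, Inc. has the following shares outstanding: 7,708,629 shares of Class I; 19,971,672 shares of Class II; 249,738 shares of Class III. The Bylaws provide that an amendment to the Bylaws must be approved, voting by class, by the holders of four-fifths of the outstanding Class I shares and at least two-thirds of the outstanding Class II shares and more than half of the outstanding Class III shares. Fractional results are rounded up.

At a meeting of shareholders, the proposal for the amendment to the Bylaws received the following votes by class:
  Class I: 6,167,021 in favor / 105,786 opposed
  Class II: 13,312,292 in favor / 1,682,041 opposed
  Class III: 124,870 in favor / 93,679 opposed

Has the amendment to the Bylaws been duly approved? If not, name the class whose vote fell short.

Class I: 4/5 of 7708629 = 6166903.20, rounded up to 6166904; 6,166,904 required, 6,167,021 in favor — approved.
Class II: 2/3 of 19971672 = 13314448; 13,314,448 required, 13,312,292 in favor — not approved.
Class III: a majority of 249738 is 124870; 124,870 required, 124,870 in favor — approved.

Not approved — the Class II shares did not give the required vote.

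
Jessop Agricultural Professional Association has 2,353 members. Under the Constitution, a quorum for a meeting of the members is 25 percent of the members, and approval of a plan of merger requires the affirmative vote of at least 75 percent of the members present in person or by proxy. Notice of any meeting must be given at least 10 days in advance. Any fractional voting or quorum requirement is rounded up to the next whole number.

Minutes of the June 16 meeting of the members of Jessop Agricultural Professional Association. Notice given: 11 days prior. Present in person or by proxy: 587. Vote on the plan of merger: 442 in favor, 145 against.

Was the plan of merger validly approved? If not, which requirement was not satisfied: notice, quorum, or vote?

Invalid — quorum requirement not satisfied.

Notice: 11 days given; 10 required. Satisfied.
Quorum: 25% of 2,353 = 588.25, rounded up to 589; 587 present. Not satisfied.
Vote: requires three-fourths of those present (587); 3/4 of 587 = 440.25, rounded up to 441, so 441 needed; 442 in favor. Satisfied.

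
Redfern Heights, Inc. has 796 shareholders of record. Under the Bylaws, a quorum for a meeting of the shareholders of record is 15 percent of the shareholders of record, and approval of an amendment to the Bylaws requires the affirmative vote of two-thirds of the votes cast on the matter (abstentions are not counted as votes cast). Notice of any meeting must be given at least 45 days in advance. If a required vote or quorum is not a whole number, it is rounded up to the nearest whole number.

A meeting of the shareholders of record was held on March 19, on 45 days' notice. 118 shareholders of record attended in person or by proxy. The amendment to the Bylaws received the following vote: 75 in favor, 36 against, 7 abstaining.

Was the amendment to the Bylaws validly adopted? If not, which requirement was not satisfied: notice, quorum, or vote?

Invalid — quorum requirement not satisfied.

Notice: 45 days given; 45 required. Satisfied.
Quorum: 15% of 796 = 119.40, rounded up to 120; 118 present. Not satisfied.
Vote: requires two-thirds of the votes cast (118 − 7 abstaining = 111); 2/3 of 111 = 74, so 74 needed; 75 in favor. Satisfied.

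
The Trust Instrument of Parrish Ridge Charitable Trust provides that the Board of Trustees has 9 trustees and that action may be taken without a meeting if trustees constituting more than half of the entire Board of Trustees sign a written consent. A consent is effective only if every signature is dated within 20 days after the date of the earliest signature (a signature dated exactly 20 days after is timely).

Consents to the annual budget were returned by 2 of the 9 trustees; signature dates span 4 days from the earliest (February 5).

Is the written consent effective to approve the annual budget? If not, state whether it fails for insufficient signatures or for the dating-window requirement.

Not effective — insufficient signatures.

Signatures required: more than half of 9 — a majority of 9 is 5, so 5 needed; 2 signed. Insufficient.
Dating window: the latest signature is 4 days after the earliest; the limit is 20 days. Within the window.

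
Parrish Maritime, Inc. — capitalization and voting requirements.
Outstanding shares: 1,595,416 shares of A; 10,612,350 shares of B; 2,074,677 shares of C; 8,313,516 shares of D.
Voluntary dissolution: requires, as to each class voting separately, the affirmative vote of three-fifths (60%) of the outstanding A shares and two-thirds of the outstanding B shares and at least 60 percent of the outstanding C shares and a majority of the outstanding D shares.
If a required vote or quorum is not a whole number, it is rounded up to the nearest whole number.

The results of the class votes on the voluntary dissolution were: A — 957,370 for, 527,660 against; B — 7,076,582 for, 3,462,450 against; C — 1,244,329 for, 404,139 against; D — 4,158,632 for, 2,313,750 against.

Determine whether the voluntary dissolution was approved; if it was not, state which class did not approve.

A: 3/5 of 1595416 = 957249.60, rounded up to 957250; 957,250 required, 957,370 in favor — approved.
B: 2/3 of 10612350 = 7074900; 7,074,900 required, 7,076,582 in favor — approved.
C: 3/5 of 2074677 = 1244806.20, rounded up to 1244807; 1,244,807 required, 1,244,329 in favor — not approved.
D: a majority of 8313516 is 4156759; 4,156,759 required, 4,158,632 in favor — approved.

Not approved — the C shares did not give the required vote.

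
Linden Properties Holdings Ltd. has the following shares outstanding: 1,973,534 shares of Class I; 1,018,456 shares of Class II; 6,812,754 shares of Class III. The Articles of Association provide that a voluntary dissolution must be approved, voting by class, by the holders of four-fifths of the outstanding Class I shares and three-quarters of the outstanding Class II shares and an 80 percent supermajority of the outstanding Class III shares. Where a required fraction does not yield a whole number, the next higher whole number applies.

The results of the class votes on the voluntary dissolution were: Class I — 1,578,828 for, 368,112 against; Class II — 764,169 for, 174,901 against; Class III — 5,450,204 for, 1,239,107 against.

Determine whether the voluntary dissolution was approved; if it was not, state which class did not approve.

Approved — every class gave the required vote.

Class I: 4/5 of 1973534 = 1578827.20, rounded up to 1578828; 1,578,828 required, 1,578,828 in favor — approved.
Class II: 3/4 of 1018456 = 763842; 763,842 required, 764,169 in favor — approved.
Class III: 4/5 of 6812754 = 5450203.20, rounded up to 5450204; 5,450,204 required, 5,450,204 in favor — approved.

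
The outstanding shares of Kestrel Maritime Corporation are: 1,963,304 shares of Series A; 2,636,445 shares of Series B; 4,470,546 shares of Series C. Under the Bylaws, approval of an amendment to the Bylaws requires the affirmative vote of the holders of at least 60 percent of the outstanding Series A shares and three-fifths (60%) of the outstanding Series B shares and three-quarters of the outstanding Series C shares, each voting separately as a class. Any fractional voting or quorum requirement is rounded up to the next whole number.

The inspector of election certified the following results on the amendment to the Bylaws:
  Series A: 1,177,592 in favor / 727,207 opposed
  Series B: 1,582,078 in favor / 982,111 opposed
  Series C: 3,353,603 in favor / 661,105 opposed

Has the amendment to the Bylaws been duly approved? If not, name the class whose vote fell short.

Series A: 3/5 of 1963304 = 1177982.40, rounded up to 1177983; 1,177,983 required, 1,177,592 in favor — not approved.
Series B: 3/5 of 2636445 = 1581867; 1,581,867 required, 1,582,078 in favor — approved.
Series C: 3/4 of 4470546 = 3352909.50, rounded up to 3352910; 3,352,910 required, 3,353,603 in favor — approved.

Not approved — the Series A shares did not give the required vote.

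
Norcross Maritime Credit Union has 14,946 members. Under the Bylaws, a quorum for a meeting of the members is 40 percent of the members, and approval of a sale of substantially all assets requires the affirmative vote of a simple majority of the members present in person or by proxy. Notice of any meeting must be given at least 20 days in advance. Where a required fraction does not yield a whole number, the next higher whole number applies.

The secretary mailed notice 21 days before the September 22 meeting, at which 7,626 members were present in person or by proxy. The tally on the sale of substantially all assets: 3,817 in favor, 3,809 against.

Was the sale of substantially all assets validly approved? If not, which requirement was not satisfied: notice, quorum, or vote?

Valid — all requirements satisfied.

Notice: 21 days given; 20 required. Satisfied.
Quorum: 40% of 14,946 = 5,978.40, rounded up to 5,979; 7,626 present. Satisfied.
Vote: requires a majority of those present (7,626); a majority of 7626 is 3814, so 3,814 needed; 3,817 in favor. Satisfied.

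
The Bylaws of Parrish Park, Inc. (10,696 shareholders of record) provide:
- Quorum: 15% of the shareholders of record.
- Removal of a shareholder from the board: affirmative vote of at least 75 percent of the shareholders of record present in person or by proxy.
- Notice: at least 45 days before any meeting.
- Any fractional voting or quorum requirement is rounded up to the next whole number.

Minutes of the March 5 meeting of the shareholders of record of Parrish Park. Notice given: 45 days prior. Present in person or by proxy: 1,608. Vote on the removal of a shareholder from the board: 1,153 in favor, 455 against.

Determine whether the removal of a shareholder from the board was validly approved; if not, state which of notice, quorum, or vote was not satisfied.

Notice: 45 days given; 45 required. Satisfied.
Quorum: 15% of 10,696 = 1,604.40, rounded up to 1,605; 1,608 present. Satisfied.
Vote: requires three-fourths of those present (1,608); 3/4 of 1608 = 1206, so 1,206 needed; 1,153 in favor. Not satisfied.

Invalid — vote requirement not satisfied.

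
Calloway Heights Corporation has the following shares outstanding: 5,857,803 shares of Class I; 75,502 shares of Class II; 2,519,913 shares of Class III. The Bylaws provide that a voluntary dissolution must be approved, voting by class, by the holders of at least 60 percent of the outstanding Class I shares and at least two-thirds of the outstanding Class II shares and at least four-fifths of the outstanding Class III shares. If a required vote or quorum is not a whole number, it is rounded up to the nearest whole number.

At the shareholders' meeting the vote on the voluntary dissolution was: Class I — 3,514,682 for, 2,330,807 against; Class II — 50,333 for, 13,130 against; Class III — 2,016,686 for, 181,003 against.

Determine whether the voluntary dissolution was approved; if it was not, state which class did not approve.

Class I: 3/5 of 5857803 = 3514681.80, rounded up to 3514682; 3,514,682 required, 3,514,682 in favor — approved.
Class II: 2/3 of 75502 = 50334.67, rounded up to 50335; 50,335 required, 50,333 in favor — not approved.
Class III: 4/5 of 2519913 = 2015930.40, rounded up to 2015931; 2,015,931 required, 2,016,686 in favor — approved.

Not approved — the Class II shares did not give the required vote.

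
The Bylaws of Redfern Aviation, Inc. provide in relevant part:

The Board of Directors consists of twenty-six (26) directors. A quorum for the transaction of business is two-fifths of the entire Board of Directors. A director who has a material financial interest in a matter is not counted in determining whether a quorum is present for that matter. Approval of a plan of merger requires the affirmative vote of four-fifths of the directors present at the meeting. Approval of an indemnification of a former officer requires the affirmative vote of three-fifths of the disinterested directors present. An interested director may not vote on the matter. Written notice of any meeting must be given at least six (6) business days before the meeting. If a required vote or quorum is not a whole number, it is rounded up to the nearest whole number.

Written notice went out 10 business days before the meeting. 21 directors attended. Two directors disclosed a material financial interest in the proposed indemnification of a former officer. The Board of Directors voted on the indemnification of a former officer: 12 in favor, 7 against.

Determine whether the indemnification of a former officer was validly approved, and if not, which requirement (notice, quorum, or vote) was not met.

Valid — all requirements satisfied.

Notice: 10 business days given; 6 required (10 ≥ 6). Satisfied.
Quorum: 21 present, but the 2 interested directors do not count, leaving 19. Quorum is 11. Satisfied.
Vote: the indemnification of a former officer requires three-fifths of the disinterested directors present (21 − 2 = 19). 3/5 of 19 = 11.40, rounded up to 12, so 12 affirmative votes are needed; 12 voted in favor. Satisfied.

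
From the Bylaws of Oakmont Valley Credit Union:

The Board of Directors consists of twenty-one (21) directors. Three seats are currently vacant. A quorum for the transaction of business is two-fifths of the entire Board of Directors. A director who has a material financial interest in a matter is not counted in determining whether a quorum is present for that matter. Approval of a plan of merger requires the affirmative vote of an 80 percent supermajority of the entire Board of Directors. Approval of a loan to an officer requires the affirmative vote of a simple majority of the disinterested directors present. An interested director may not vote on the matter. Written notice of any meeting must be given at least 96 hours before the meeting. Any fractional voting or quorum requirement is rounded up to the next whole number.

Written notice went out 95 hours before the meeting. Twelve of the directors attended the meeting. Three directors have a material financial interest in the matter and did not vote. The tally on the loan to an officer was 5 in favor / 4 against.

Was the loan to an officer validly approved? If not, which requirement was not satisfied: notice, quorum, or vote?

Invalid — notice requirement not satisfied.

Notice: 95 hours given; 96 required (95 < 96). Not satisfied.
Quorum: 12 present, but the 3 interested directors do not count, leaving 9. Quorum is 9. Satisfied.
Vote: the loan to an officer requires a majority of the disinterested directors present (12 − 3 = 9). A majority of 9 is 5, so 5 affirmative votes are needed; 5 voted in favor. Satisfied.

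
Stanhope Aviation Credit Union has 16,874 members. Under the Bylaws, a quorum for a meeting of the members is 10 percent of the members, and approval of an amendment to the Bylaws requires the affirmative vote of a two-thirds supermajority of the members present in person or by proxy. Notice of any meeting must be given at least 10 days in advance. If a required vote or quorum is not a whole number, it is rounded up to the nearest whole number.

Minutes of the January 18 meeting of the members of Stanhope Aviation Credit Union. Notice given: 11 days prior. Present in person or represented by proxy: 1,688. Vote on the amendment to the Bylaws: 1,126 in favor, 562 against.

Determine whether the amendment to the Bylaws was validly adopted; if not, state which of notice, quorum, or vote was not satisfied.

Notice: 11 days given; 10 required. Satisfied.
Quorum: 10% of 16,874 = 1,687.40, rounded up to 1,688; 1,688 present. Satisfied.
Vote: requires two-thirds of those present (1,688); 2/3 of 1688 = 1125.33, rounded up to 1126, so 1,126 needed; 1,126 in favor. Satisfied.

Valid — all requirements satisfied.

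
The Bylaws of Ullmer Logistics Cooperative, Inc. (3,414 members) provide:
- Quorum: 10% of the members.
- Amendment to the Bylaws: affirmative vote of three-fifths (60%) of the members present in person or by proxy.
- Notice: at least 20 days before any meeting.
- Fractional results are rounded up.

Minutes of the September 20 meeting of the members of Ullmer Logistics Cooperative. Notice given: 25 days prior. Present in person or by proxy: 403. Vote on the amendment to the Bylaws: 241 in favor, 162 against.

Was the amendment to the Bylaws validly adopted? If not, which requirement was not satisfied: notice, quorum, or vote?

Invalid — vote requirement not satisfied.

Notice: 25 days given; 20 required. Satisfied.
Quorum: 10% of 3,414 = 341.40, rounded up to 342; 403 present. Satisfied.
Vote: requires three-fifths of those present (403); 3/5 of 403 = 241.80, rounded up to 242, so 242 needed; 241 in favor. Not satisfied.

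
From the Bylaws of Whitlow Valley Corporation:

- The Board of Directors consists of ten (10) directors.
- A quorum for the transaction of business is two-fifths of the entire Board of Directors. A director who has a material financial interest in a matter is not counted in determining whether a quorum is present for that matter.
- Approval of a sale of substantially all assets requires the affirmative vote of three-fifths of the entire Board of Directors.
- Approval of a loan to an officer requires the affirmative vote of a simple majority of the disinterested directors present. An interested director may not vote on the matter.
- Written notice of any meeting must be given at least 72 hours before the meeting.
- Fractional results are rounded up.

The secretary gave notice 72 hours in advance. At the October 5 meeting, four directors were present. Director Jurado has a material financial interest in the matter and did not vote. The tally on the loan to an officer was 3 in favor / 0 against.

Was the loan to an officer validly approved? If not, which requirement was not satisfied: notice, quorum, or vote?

Invalid — quorum requirement not satisfied.

Notice: 72 hours given; 72 required (72 ≥ 72). Satisfied.
Quorum: 4 present, but the 1 interested director does not count, leaving 3. Quorum is 4. Not satisfied.
Vote: the loan to an officer requires a majority of the disinterested directors present (4 − 1 = 3). A majority of 3 is 2, so 2 affirmative votes are needed; 3 voted in favor. Satisfied. (Moot — without a quorum no business can be validly transacted.)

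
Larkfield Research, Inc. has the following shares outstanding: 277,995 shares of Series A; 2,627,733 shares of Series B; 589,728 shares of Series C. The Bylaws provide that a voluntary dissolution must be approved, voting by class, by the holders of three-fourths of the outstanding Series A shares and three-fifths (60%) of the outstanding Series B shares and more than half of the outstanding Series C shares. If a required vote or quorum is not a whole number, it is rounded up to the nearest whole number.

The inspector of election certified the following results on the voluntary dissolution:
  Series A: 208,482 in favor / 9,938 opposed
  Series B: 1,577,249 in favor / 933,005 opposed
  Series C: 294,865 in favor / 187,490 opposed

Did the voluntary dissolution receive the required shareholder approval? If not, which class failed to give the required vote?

Not approved — the Series A shares did not give the required vote.

Series A: 3/4 of 277995 = 208496.25, rounded up to 208497; 208,497 required, 208,482 in favor — not approved.
Series B: 3/5 of 2627733 = 1576639.80, rounded up to 1576640; 1,576,640 required, 1,577,249 in favor — approved.
Series C: a majority of 589728 is 294865; 294,865 required, 294,865 in favor — approved.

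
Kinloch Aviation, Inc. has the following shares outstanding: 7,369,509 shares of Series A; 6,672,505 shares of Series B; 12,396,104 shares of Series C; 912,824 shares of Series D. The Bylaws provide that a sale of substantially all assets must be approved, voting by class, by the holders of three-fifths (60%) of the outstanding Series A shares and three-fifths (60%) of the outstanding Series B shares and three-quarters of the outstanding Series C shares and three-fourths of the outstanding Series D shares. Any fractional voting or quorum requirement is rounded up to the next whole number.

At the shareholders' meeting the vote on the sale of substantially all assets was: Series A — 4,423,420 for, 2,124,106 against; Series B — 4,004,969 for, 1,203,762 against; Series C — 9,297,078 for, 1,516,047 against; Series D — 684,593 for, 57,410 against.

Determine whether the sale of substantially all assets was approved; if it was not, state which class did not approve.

Not approved — the Series D shares did not give the required vote.

Series A: 3/5 of 7369509 = 4421705.40, rounded up to 4421706; 4,421,706 required, 4,423,420 in favor — approved.
Series B: 3/5 of 6672505 = 4003503; 4,003,503 required, 4,004,969 in favor — approved.
Series C: 3/4 of 12396104 = 9297078; 9,297,078 required, 9,297,078 in favor — approved.
Series D: 3/4 of 912824 = 684618; 684,618 required, 684,593 in favor — not approved.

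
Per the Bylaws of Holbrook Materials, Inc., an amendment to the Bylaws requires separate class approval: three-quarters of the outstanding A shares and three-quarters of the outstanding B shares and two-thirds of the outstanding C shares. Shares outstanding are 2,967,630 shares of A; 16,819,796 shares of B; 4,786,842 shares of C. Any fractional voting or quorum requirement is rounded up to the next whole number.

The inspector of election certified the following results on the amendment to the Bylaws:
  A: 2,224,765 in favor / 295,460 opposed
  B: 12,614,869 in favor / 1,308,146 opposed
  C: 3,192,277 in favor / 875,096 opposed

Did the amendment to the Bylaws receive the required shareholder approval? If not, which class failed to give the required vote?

A: 3/4 of 2967630 = 2225722.50, rounded up to 2225723; 2,225,723 required, 2,224,765 in favor — not approved.
B: 3/4 of 16819796 = 12614847; 12,614,847 required, 12,614,869 in favor — approved.
C: 2/3 of 4786842 = 3191228; 3,191,228 required, 3,192,277 in favor — approved.

Not approved — the A shares did not give the required vote.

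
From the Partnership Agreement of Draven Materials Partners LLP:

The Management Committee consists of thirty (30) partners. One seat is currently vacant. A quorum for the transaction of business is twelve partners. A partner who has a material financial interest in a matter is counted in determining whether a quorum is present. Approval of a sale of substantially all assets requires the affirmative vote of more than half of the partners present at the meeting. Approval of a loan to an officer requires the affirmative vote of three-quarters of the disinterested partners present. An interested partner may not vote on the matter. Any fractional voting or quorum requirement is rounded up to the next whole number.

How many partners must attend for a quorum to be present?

12

The quorum is fixed at 12.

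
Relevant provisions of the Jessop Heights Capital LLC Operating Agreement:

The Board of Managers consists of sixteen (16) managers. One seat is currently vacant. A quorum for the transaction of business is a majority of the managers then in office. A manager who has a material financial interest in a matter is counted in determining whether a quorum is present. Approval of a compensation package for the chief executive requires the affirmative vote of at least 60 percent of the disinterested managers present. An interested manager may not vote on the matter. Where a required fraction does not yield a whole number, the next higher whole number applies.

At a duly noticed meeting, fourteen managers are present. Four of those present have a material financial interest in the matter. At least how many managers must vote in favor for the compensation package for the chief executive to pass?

The compensation package for the chief executive requires three-fifths of the disinterested managers present (14 − 4 = 10).
3/5 of 10 = 6.

6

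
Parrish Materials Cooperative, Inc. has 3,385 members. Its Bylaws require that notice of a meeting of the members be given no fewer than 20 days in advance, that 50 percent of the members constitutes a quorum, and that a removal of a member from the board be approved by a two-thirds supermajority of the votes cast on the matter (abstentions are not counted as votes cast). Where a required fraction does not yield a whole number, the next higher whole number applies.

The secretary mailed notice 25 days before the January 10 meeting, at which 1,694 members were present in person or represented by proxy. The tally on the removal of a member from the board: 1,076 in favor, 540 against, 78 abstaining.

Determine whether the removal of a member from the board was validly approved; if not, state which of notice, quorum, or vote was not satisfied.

Invalid — vote requirement not satisfied.

Notice: 25 days given; 20 required. Satisfied.
Quorum: 50% of 3,385 = 1,692.50, rounded up to 1,693; 1,694 present. Satisfied.
Vote: requires two-thirds of the votes cast (1,694 − 78 abstaining = 1,616); 2/3 of 1616 = 1077.33, rounded up to 1078, so 1,078 needed; 1,076 in favor. Not satisfied.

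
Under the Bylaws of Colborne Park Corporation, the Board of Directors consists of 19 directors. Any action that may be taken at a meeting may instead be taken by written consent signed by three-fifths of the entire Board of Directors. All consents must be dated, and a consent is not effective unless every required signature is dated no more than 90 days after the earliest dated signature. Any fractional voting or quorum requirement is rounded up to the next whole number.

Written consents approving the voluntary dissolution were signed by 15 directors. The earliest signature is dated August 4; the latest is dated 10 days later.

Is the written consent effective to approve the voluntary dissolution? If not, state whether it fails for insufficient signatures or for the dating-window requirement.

Effective — both the signature and dating-window requirements are satisfied.

Signatures required: three-fifths of 19 — 3/5 of 19 = 11.40, rounded up to 12, so 12 needed; 15 signed. Sufficient.
Dating window: the latest signature is 10 days after the earliest; the limit is 90 days. Within the window.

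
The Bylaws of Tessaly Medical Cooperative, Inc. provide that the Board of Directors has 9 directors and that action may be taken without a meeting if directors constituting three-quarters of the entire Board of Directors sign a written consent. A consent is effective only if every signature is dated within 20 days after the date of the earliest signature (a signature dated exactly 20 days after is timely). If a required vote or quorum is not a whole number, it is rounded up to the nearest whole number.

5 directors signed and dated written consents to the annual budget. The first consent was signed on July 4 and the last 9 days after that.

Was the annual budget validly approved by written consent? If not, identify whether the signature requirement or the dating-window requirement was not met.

Not effective — insufficient signatures.

Signatures required: three-quarters of 9 — 3/4 of 9 = 6.75, rounded up to 7, so 7 needed; 5 signed. Insufficient.
Dating window: the latest signature is 9 days after the earliest; the limit is 20 days. Within the window.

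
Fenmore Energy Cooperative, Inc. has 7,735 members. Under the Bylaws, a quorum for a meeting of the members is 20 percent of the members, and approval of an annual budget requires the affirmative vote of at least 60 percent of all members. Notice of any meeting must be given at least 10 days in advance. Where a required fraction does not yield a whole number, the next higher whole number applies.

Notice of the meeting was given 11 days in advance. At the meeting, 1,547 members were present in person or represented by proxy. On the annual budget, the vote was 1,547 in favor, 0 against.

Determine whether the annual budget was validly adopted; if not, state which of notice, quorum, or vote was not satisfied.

Notice: 11 days given; 10 required. Satisfied.
Quorum: 20% of 7,735 = 1,547; 1,547 present. Satisfied.
Vote: requires three-fifths of all members (7,735); 3/5 of 7735 = 4641, so 4,641 needed; 1,547 in favor. Not satisfied.

Invalid — vote requirement not satisfied.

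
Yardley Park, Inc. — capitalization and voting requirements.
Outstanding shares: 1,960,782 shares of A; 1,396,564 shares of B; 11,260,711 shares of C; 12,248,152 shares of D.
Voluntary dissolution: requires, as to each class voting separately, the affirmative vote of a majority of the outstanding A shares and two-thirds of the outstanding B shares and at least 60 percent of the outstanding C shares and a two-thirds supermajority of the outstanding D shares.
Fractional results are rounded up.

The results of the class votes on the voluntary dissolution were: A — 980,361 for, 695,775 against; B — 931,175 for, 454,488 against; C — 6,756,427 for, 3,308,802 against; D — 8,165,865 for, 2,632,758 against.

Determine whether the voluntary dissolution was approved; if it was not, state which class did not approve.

A: a majority of 1960782 is 980392; 980,392 required, 980,361 in favor — not approved.
B: 2/3 of 1396564 = 931042.67, rounded up to 931043; 931,043 required, 931,175 in favor — approved.
C: 3/5 of 11260711 = 6756426.60, rounded up to 6756427; 6,756,427 required, 6,756,427 in favor — approved.
D: 2/3 of 12248152 = 8165434.67, rounded up to 8165435; 8,165,435 required, 8,165,865 in favor — approved.

Not approved — the A shares did not give the required vote.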